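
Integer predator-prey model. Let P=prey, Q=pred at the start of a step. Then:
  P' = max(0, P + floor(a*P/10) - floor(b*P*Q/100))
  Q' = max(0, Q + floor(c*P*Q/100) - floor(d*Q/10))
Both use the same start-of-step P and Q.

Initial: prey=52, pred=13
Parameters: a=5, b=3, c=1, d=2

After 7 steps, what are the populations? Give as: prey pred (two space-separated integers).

Step 1: prey: 52+26-20=58; pred: 13+6-2=17
Step 2: prey: 58+29-29=58; pred: 17+9-3=23
Step 3: prey: 58+29-40=47; pred: 23+13-4=32
Step 4: prey: 47+23-45=25; pred: 32+15-6=41
Step 5: prey: 25+12-30=7; pred: 41+10-8=43
Step 6: prey: 7+3-9=1; pred: 43+3-8=38
Step 7: prey: 1+0-1=0; pred: 38+0-7=31

Answer: 0 31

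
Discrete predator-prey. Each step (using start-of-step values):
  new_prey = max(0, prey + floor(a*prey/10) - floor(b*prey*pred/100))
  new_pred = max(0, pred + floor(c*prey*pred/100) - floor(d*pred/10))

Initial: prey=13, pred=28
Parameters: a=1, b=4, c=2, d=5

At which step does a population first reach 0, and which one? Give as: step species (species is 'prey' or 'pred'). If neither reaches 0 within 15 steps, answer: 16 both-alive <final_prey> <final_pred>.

Answer: 1 prey

Derivation:
Step 1: prey: 13+1-14=0; pred: 28+7-14=21
First extinction: prey at step 1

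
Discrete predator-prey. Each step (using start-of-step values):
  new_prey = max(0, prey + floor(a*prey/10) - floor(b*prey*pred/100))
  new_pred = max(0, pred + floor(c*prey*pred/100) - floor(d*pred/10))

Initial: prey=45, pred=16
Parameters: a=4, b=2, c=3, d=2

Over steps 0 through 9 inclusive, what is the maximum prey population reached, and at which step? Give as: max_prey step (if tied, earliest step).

Answer: 49 1

Derivation:
Step 1: prey: 45+18-14=49; pred: 16+21-3=34
Step 2: prey: 49+19-33=35; pred: 34+49-6=77
Step 3: prey: 35+14-53=0; pred: 77+80-15=142
Step 4: prey: 0+0-0=0; pred: 142+0-28=114
Step 5: prey: 0+0-0=0; pred: 114+0-22=92
Step 6: prey: 0+0-0=0; pred: 92+0-18=74
Step 7: prey: 0+0-0=0; pred: 74+0-14=60
Step 8: prey: 0+0-0=0; pred: 60+0-12=48
Step 9: prey: 0+0-0=0; pred: 48+0-9=39
Max prey = 49 at step 1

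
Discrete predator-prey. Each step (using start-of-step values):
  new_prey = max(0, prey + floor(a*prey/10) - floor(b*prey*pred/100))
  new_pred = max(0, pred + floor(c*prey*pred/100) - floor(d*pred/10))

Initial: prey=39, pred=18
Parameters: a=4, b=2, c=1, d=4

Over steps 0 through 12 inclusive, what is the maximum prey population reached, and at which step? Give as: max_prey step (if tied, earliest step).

Answer: 48 6

Derivation:
Step 1: prey: 39+15-14=40; pred: 18+7-7=18
Step 2: prey: 40+16-14=42; pred: 18+7-7=18
Step 3: prey: 42+16-15=43; pred: 18+7-7=18
Step 4: prey: 43+17-15=45; pred: 18+7-7=18
Step 5: prey: 45+18-16=47; pred: 18+8-7=19
Step 6: prey: 47+18-17=48; pred: 19+8-7=20
Step 7: prey: 48+19-19=48; pred: 20+9-8=21
Step 8: prey: 48+19-20=47; pred: 21+10-8=23
Step 9: prey: 47+18-21=44; pred: 23+10-9=24
Step 10: prey: 44+17-21=40; pred: 24+10-9=25
Step 11: prey: 40+16-20=36; pred: 25+10-10=25
Step 12: prey: 36+14-18=32; pred: 25+9-10=24
Max prey = 48 at step 6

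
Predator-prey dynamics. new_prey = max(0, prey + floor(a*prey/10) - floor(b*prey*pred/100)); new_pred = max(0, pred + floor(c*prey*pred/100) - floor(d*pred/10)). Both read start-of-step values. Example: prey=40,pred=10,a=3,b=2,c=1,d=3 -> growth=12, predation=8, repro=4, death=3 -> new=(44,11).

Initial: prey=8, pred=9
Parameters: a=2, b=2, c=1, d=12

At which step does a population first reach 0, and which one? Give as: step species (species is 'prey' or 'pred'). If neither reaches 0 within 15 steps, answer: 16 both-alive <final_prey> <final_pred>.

Step 1: prey: 8+1-1=8; pred: 9+0-10=0
First extinction: pred at step 1

Answer: 1 pred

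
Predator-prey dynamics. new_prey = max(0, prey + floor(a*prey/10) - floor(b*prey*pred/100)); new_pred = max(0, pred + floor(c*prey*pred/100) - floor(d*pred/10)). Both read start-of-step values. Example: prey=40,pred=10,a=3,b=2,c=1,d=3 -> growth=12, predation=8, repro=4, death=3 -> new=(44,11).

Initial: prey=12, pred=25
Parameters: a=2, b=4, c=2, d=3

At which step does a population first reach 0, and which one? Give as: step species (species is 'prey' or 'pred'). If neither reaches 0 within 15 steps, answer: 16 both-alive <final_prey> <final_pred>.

Step 1: prey: 12+2-12=2; pred: 25+6-7=24
Step 2: prey: 2+0-1=1; pred: 24+0-7=17
Step 3: prey: 1+0-0=1; pred: 17+0-5=12
Step 4: prey: 1+0-0=1; pred: 12+0-3=9
Step 5: prey: 1+0-0=1; pred: 9+0-2=7
Step 6: prey: 1+0-0=1; pred: 7+0-2=5
Step 7: prey: 1+0-0=1; pred: 5+0-1=4
Step 8: prey: 1+0-0=1; pred: 4+0-1=3
Step 9: prey: 1+0-0=1; pred: 3+0-0=3
Steps 10-15: state stable at prey=1, pred=3 (no change)
No extinction within 15 steps

Answer: 16 both-alive 1 3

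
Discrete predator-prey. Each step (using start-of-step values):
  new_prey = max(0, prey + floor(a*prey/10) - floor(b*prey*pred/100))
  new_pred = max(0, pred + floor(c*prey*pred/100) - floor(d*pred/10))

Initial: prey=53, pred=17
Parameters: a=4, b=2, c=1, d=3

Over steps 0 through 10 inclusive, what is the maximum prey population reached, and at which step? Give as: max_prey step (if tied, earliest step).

Answer: 56 1

Derivation:
Step 1: prey: 53+21-18=56; pred: 17+9-5=21
Step 2: prey: 56+22-23=55; pred: 21+11-6=26
Step 3: prey: 55+22-28=49; pred: 26+14-7=33
Step 4: prey: 49+19-32=36; pred: 33+16-9=40
Step 5: prey: 36+14-28=22; pred: 40+14-12=42
Step 6: prey: 22+8-18=12; pred: 42+9-12=39
Step 7: prey: 12+4-9=7; pred: 39+4-11=32
Step 8: prey: 7+2-4=5; pred: 32+2-9=25
Step 9: prey: 5+2-2=5; pred: 25+1-7=19
Step 10: prey: 5+2-1=6; pred: 19+0-5=14
Max prey = 56 at step 1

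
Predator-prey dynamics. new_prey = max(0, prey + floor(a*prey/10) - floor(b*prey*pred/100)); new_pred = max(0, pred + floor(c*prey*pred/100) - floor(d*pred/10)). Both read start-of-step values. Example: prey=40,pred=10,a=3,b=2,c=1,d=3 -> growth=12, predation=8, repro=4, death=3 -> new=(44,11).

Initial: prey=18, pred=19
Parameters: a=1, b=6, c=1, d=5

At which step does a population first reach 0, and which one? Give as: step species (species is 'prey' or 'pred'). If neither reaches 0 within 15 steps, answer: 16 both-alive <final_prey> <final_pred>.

Step 1: prey: 18+1-20=0; pred: 19+3-9=13
First extinction: prey at step 1

Answer: 1 prey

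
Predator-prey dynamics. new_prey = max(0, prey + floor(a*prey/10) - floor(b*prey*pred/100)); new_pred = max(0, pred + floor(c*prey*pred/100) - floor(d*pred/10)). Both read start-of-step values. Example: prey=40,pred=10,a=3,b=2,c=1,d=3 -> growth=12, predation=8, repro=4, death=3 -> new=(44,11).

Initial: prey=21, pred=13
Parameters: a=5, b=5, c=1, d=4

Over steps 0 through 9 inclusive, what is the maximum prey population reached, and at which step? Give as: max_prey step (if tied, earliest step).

Step 1: prey: 21+10-13=18; pred: 13+2-5=10
Step 2: prey: 18+9-9=18; pred: 10+1-4=7
Step 3: prey: 18+9-6=21; pred: 7+1-2=6
Step 4: prey: 21+10-6=25; pred: 6+1-2=5
Step 5: prey: 25+12-6=31; pred: 5+1-2=4
Step 6: prey: 31+15-6=40; pred: 4+1-1=4
Step 7: prey: 40+20-8=52; pred: 4+1-1=4
Step 8: prey: 52+26-10=68; pred: 4+2-1=5
Step 9: prey: 68+34-17=85; pred: 5+3-2=6
Max prey = 85 at step 9

Answer: 85 9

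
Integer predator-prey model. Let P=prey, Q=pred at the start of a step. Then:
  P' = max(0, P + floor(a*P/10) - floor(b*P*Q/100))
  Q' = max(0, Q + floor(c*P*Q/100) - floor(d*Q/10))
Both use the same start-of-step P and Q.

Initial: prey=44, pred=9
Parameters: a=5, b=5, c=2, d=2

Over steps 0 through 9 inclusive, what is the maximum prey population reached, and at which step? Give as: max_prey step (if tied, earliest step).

Answer: 47 1

Derivation:
Step 1: prey: 44+22-19=47; pred: 9+7-1=15
Step 2: prey: 47+23-35=35; pred: 15+14-3=26
Step 3: prey: 35+17-45=7; pred: 26+18-5=39
Step 4: prey: 7+3-13=0; pred: 39+5-7=37
Step 5: prey: 0+0-0=0; pred: 37+0-7=30
Step 6: prey: 0+0-0=0; pred: 30+0-6=24
Step 7: prey: 0+0-0=0; pred: 24+0-4=20
Step 8: prey: 0+0-0=0; pred: 20+0-4=16
Step 9: prey: 0+0-0=0; pred: 16+0-3=13
Max prey = 47 at step 1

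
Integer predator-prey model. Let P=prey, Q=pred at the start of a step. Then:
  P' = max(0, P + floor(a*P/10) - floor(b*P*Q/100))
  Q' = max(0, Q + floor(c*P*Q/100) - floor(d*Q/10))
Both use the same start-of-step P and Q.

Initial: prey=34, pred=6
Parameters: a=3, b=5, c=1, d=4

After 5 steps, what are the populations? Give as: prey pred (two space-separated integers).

Step 1: prey: 34+10-10=34; pred: 6+2-2=6
Step 2: prey: 34+10-10=34; pred: 6+2-2=6
Step 3: prey: 34+10-10=34; pred: 6+2-2=6
Step 4: prey: 34+10-10=34; pred: 6+2-2=6
Step 5: prey: 34+10-10=34; pred: 6+2-2=6

Answer: 34 6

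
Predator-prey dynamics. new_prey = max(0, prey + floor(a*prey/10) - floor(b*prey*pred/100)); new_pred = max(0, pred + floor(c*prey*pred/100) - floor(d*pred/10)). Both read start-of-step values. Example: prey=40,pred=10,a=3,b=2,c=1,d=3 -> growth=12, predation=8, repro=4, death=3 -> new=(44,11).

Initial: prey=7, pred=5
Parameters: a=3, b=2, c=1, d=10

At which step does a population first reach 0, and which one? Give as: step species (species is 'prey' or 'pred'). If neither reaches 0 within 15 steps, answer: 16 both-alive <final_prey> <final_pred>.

Step 1: prey: 7+2-0=9; pred: 5+0-5=0
First extinction: pred at step 1

Answer: 1 pred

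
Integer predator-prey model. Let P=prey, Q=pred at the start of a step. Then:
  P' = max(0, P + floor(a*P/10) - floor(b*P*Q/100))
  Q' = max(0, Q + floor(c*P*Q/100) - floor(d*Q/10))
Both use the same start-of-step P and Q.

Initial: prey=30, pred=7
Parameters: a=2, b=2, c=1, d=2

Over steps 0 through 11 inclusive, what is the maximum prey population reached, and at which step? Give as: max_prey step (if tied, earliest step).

Answer: 34 3

Derivation:
Step 1: prey: 30+6-4=32; pred: 7+2-1=8
Step 2: prey: 32+6-5=33; pred: 8+2-1=9
Step 3: prey: 33+6-5=34; pred: 9+2-1=10
Step 4: prey: 34+6-6=34; pred: 10+3-2=11
Step 5: prey: 34+6-7=33; pred: 11+3-2=12
Step 6: prey: 33+6-7=32; pred: 12+3-2=13
Step 7: prey: 32+6-8=30; pred: 13+4-2=15
Step 8: prey: 30+6-9=27; pred: 15+4-3=16
Step 9: prey: 27+5-8=24; pred: 16+4-3=17
Step 10: prey: 24+4-8=20; pred: 17+4-3=18
Step 11: prey: 20+4-7=17; pred: 18+3-3=18
Max prey = 34 at step 3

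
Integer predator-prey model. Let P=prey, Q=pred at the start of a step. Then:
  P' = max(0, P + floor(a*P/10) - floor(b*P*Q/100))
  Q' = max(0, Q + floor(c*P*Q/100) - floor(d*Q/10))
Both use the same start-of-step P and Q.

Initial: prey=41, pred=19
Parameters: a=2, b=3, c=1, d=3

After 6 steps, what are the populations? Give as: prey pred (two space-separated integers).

Answer: 5 7

Derivation:
Step 1: prey: 41+8-23=26; pred: 19+7-5=21
Step 2: prey: 26+5-16=15; pred: 21+5-6=20
Step 3: prey: 15+3-9=9; pred: 20+3-6=17
Step 4: prey: 9+1-4=6; pred: 17+1-5=13
Step 5: prey: 6+1-2=5; pred: 13+0-3=10
Step 6: prey: 5+1-1=5; pred: 10+0-3=7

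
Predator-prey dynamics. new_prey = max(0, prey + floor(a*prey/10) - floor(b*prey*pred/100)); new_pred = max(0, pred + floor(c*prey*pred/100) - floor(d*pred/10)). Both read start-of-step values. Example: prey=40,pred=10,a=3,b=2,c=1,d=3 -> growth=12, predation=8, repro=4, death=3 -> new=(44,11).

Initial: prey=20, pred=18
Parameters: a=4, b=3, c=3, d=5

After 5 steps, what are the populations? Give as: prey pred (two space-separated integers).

Step 1: prey: 20+8-10=18; pred: 18+10-9=19
Step 2: prey: 18+7-10=15; pred: 19+10-9=20
Step 3: prey: 15+6-9=12; pred: 20+9-10=19
Step 4: prey: 12+4-6=10; pred: 19+6-9=16
Step 5: prey: 10+4-4=10; pred: 16+4-8=12

Answer: 10 12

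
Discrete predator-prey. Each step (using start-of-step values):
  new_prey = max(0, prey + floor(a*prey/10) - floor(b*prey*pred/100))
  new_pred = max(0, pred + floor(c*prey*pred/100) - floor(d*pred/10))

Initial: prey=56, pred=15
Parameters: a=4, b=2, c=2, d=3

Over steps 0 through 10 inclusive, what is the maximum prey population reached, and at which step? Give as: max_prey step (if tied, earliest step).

Step 1: prey: 56+22-16=62; pred: 15+16-4=27
Step 2: prey: 62+24-33=53; pred: 27+33-8=52
Step 3: prey: 53+21-55=19; pred: 52+55-15=92
Step 4: prey: 19+7-34=0; pred: 92+34-27=99
Step 5: prey: 0+0-0=0; pred: 99+0-29=70
Step 6: prey: 0+0-0=0; pred: 70+0-21=49
Step 7: prey: 0+0-0=0; pred: 49+0-14=35
Step 8: prey: 0+0-0=0; pred: 35+0-10=25
Step 9: prey: 0+0-0=0; pred: 25+0-7=18
Step 10: prey: 0+0-0=0; pred: 18+0-5=13
Max prey = 62 at step 1

Answer: 62 1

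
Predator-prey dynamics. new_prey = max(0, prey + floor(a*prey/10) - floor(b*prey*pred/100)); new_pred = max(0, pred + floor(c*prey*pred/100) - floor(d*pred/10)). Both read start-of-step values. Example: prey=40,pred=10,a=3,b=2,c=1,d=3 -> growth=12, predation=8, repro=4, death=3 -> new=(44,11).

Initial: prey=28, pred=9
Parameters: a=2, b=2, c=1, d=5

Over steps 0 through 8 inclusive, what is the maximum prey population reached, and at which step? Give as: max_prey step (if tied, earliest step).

Step 1: prey: 28+5-5=28; pred: 9+2-4=7
Step 2: prey: 28+5-3=30; pred: 7+1-3=5
Step 3: prey: 30+6-3=33; pred: 5+1-2=4
Step 4: prey: 33+6-2=37; pred: 4+1-2=3
Step 5: prey: 37+7-2=42; pred: 3+1-1=3
Step 6: prey: 42+8-2=48; pred: 3+1-1=3
Step 7: prey: 48+9-2=55; pred: 3+1-1=3
Step 8: prey: 55+11-3=63; pred: 3+1-1=3
Max prey = 63 at step 8

Answer: 63 8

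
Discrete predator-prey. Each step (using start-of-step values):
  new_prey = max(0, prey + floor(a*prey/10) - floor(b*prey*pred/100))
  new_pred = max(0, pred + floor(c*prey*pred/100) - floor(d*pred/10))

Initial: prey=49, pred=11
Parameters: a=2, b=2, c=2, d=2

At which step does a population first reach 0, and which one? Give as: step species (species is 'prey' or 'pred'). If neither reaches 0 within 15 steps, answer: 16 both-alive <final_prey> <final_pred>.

Answer: 5 prey

Derivation:
Step 1: prey: 49+9-10=48; pred: 11+10-2=19
Step 2: prey: 48+9-18=39; pred: 19+18-3=34
Step 3: prey: 39+7-26=20; pred: 34+26-6=54
Step 4: prey: 20+4-21=3; pred: 54+21-10=65
Step 5: prey: 3+0-3=0; pred: 65+3-13=55
First extinction: prey at step 5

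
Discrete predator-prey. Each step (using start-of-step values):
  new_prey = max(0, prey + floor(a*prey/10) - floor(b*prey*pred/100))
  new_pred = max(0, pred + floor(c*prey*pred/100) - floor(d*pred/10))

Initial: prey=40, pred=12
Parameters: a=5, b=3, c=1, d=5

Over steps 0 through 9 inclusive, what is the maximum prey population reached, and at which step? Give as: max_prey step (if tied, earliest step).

Answer: 102 6

Derivation:
Step 1: prey: 40+20-14=46; pred: 12+4-6=10
Step 2: prey: 46+23-13=56; pred: 10+4-5=9
Step 3: prey: 56+28-15=69; pred: 9+5-4=10
Step 4: prey: 69+34-20=83; pred: 10+6-5=11
Step 5: prey: 83+41-27=97; pred: 11+9-5=15
Step 6: prey: 97+48-43=102; pred: 15+14-7=22
Step 7: prey: 102+51-67=86; pred: 22+22-11=33
Step 8: prey: 86+43-85=44; pred: 33+28-16=45
Step 9: prey: 44+22-59=7; pred: 45+19-22=42
Max prey = 102 at step 6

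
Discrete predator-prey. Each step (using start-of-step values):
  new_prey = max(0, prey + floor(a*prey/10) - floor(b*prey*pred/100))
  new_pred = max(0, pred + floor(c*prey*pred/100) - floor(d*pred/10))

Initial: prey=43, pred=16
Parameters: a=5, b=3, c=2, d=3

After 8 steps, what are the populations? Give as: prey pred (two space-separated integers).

Answer: 0 12

Derivation:
Step 1: prey: 43+21-20=44; pred: 16+13-4=25
Step 2: prey: 44+22-33=33; pred: 25+22-7=40
Step 3: prey: 33+16-39=10; pred: 40+26-12=54
Step 4: prey: 10+5-16=0; pred: 54+10-16=48
Step 5: prey: 0+0-0=0; pred: 48+0-14=34
Step 6: prey: 0+0-0=0; pred: 34+0-10=24
Step 7: prey: 0+0-0=0; pred: 24+0-7=17
Step 8: prey: 0+0-0=0; pred: 17+0-5=12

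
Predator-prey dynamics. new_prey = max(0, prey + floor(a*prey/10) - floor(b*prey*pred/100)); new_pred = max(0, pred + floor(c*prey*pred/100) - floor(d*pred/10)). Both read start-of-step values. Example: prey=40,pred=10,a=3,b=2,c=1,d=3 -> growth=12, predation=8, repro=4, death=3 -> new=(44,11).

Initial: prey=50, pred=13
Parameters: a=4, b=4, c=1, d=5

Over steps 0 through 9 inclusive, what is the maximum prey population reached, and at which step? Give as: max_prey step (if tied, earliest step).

Step 1: prey: 50+20-26=44; pred: 13+6-6=13
Step 2: prey: 44+17-22=39; pred: 13+5-6=12
Step 3: prey: 39+15-18=36; pred: 12+4-6=10
Step 4: prey: 36+14-14=36; pred: 10+3-5=8
Step 5: prey: 36+14-11=39; pred: 8+2-4=6
Step 6: prey: 39+15-9=45; pred: 6+2-3=5
Step 7: prey: 45+18-9=54; pred: 5+2-2=5
Step 8: prey: 54+21-10=65; pred: 5+2-2=5
Step 9: prey: 65+26-13=78; pred: 5+3-2=6
Max prey = 78 at step 9

Answer: 78 9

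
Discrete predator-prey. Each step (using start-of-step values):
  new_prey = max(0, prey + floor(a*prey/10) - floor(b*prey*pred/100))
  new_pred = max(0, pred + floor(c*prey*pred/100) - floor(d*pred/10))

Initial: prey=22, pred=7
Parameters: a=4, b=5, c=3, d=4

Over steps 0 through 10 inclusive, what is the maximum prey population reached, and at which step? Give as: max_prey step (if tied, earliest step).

Answer: 23 1

Derivation:
Step 1: prey: 22+8-7=23; pred: 7+4-2=9
Step 2: prey: 23+9-10=22; pred: 9+6-3=12
Step 3: prey: 22+8-13=17; pred: 12+7-4=15
Step 4: prey: 17+6-12=11; pred: 15+7-6=16
Step 5: prey: 11+4-8=7; pred: 16+5-6=15
Step 6: prey: 7+2-5=4; pred: 15+3-6=12
Step 7: prey: 4+1-2=3; pred: 12+1-4=9
Step 8: prey: 3+1-1=3; pred: 9+0-3=6
Step 9: prey: 3+1-0=4; pred: 6+0-2=4
Step 10: prey: 4+1-0=5; pred: 4+0-1=3
Max prey = 23 at step 1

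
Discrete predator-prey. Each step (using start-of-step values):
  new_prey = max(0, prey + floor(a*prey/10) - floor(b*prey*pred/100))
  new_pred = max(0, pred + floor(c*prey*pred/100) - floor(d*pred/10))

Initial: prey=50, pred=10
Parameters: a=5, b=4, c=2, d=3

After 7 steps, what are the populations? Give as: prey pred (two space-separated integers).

Step 1: prey: 50+25-20=55; pred: 10+10-3=17
Step 2: prey: 55+27-37=45; pred: 17+18-5=30
Step 3: prey: 45+22-54=13; pred: 30+27-9=48
Step 4: prey: 13+6-24=0; pred: 48+12-14=46
Step 5: prey: 0+0-0=0; pred: 46+0-13=33
Step 6: prey: 0+0-0=0; pred: 33+0-9=24
Step 7: prey: 0+0-0=0; pred: 24+0-7=17

Answer: 0 17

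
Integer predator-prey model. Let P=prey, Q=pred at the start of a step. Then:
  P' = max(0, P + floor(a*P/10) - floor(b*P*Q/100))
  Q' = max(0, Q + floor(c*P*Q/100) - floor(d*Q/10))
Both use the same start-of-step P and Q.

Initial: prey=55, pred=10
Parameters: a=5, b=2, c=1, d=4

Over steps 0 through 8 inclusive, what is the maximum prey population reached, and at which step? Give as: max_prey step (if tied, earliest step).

Step 1: prey: 55+27-11=71; pred: 10+5-4=11
Step 2: prey: 71+35-15=91; pred: 11+7-4=14
Step 3: prey: 91+45-25=111; pred: 14+12-5=21
Step 4: prey: 111+55-46=120; pred: 21+23-8=36
Step 5: prey: 120+60-86=94; pred: 36+43-14=65
Step 6: prey: 94+47-122=19; pred: 65+61-26=100
Step 7: prey: 19+9-38=0; pred: 100+19-40=79
Step 8: prey: 0+0-0=0; pred: 79+0-31=48
Max prey = 120 at step 4

Answer: 120 4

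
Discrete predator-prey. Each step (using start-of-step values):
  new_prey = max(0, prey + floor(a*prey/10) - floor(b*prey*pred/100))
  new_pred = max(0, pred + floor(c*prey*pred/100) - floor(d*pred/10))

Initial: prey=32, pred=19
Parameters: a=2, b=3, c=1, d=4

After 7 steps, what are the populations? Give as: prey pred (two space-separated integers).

Answer: 13 2

Derivation:
Step 1: prey: 32+6-18=20; pred: 19+6-7=18
Step 2: prey: 20+4-10=14; pred: 18+3-7=14
Step 3: prey: 14+2-5=11; pred: 14+1-5=10
Step 4: prey: 11+2-3=10; pred: 10+1-4=7
Step 5: prey: 10+2-2=10; pred: 7+0-2=5
Step 6: prey: 10+2-1=11; pred: 5+0-2=3
Step 7: prey: 11+2-0=13; pred: 3+0-1=2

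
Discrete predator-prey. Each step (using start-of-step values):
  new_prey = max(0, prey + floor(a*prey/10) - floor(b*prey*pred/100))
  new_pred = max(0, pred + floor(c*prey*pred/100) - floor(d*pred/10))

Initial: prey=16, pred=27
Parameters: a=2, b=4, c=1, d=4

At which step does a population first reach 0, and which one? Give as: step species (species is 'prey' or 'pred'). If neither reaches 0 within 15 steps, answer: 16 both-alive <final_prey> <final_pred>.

Step 1: prey: 16+3-17=2; pred: 27+4-10=21
Step 2: prey: 2+0-1=1; pred: 21+0-8=13
Step 3: prey: 1+0-0=1; pred: 13+0-5=8
Step 4: prey: 1+0-0=1; pred: 8+0-3=5
Step 5: prey: 1+0-0=1; pred: 5+0-2=3
Step 6: prey: 1+0-0=1; pred: 3+0-1=2
Step 7: prey: 1+0-0=1; pred: 2+0-0=2
Steps 8-15: state stable at prey=1, pred=2 (no change)
No extinction within 15 steps

Answer: 16 both-alive 1 2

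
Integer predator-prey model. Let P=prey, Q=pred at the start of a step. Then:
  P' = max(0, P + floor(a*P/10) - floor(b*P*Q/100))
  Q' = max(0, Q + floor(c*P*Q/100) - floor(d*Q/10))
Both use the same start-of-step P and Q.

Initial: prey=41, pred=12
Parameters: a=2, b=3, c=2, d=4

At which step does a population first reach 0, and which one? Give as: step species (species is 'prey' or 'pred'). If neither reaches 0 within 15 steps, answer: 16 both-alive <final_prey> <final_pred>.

Answer: 16 both-alive 3 2

Derivation:
Step 1: prey: 41+8-14=35; pred: 12+9-4=17
Step 2: prey: 35+7-17=25; pred: 17+11-6=22
Step 3: prey: 25+5-16=14; pred: 22+11-8=25
Step 4: prey: 14+2-10=6; pred: 25+7-10=22
Step 5: prey: 6+1-3=4; pred: 22+2-8=16
Step 6: prey: 4+0-1=3; pred: 16+1-6=11
Step 7: prey: 3+0-0=3; pred: 11+0-4=7
Step 8: prey: 3+0-0=3; pred: 7+0-2=5
Step 9: prey: 3+0-0=3; pred: 5+0-2=3
Step 10: prey: 3+0-0=3; pred: 3+0-1=2
Step 11: prey: 3+0-0=3; pred: 2+0-0=2
Steps 12-15: state stable at prey=3, pred=2 (no change)
No extinction within 15 steps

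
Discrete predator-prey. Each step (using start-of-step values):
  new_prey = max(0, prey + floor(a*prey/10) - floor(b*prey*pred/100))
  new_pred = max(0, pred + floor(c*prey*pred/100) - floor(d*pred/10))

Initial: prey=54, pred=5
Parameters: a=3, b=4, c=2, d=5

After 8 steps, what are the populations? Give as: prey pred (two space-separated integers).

Answer: 0 4

Derivation:
Step 1: prey: 54+16-10=60; pred: 5+5-2=8
Step 2: prey: 60+18-19=59; pred: 8+9-4=13
Step 3: prey: 59+17-30=46; pred: 13+15-6=22
Step 4: prey: 46+13-40=19; pred: 22+20-11=31
Step 5: prey: 19+5-23=1; pred: 31+11-15=27
Step 6: prey: 1+0-1=0; pred: 27+0-13=14
Step 7: prey: 0+0-0=0; pred: 14+0-7=7
Step 8: prey: 0+0-0=0; pred: 7+0-3=4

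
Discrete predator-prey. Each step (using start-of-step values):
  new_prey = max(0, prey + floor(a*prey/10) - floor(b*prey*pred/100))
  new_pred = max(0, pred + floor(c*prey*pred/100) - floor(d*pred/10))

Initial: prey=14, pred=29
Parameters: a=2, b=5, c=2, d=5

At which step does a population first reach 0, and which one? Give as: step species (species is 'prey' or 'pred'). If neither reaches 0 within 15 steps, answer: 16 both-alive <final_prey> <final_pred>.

Step 1: prey: 14+2-20=0; pred: 29+8-14=23
First extinction: prey at step 1

Answer: 1 prey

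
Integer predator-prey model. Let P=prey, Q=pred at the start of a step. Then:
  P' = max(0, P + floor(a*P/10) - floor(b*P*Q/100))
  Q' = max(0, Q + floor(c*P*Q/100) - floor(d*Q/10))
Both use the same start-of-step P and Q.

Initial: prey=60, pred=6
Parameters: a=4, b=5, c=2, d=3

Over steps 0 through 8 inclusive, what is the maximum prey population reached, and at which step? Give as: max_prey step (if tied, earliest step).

Answer: 66 1

Derivation:
Step 1: prey: 60+24-18=66; pred: 6+7-1=12
Step 2: prey: 66+26-39=53; pred: 12+15-3=24
Step 3: prey: 53+21-63=11; pred: 24+25-7=42
Step 4: prey: 11+4-23=0; pred: 42+9-12=39
Step 5: prey: 0+0-0=0; pred: 39+0-11=28
Step 6: prey: 0+0-0=0; pred: 28+0-8=20
Step 7: prey: 0+0-0=0; pred: 20+0-6=14
Step 8: prey: 0+0-0=0; pred: 14+0-4=10
Max prey = 66 at step 1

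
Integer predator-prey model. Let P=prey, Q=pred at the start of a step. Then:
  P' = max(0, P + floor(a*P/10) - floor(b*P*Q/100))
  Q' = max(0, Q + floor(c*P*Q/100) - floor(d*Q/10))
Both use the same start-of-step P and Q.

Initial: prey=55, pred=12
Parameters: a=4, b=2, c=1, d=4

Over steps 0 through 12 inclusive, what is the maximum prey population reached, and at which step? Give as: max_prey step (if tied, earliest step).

Answer: 76 3

Derivation:
Step 1: prey: 55+22-13=64; pred: 12+6-4=14
Step 2: prey: 64+25-17=72; pred: 14+8-5=17
Step 3: prey: 72+28-24=76; pred: 17+12-6=23
Step 4: prey: 76+30-34=72; pred: 23+17-9=31
Step 5: prey: 72+28-44=56; pred: 31+22-12=41
Step 6: prey: 56+22-45=33; pred: 41+22-16=47
Step 7: prey: 33+13-31=15; pred: 47+15-18=44
Step 8: prey: 15+6-13=8; pred: 44+6-17=33
Step 9: prey: 8+3-5=6; pred: 33+2-13=22
Step 10: prey: 6+2-2=6; pred: 22+1-8=15
Step 11: prey: 6+2-1=7; pred: 15+0-6=9
Step 12: prey: 7+2-1=8; pred: 9+0-3=6
Max prey = 76 at step 3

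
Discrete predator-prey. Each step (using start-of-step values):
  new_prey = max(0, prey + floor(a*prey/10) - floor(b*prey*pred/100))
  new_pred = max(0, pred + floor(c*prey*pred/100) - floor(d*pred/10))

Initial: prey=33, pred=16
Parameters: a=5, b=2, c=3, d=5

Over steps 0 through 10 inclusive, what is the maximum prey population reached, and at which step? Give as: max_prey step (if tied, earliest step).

Answer: 41 2

Derivation:
Step 1: prey: 33+16-10=39; pred: 16+15-8=23
Step 2: prey: 39+19-17=41; pred: 23+26-11=38
Step 3: prey: 41+20-31=30; pred: 38+46-19=65
Step 4: prey: 30+15-39=6; pred: 65+58-32=91
Step 5: prey: 6+3-10=0; pred: 91+16-45=62
Step 6: prey: 0+0-0=0; pred: 62+0-31=31
Step 7: prey: 0+0-0=0; pred: 31+0-15=16
Step 8: prey: 0+0-0=0; pred: 16+0-8=8
Step 9: prey: 0+0-0=0; pred: 8+0-4=4
Step 10: prey: 0+0-0=0; pred: 4+0-2=2
Max prey = 41 at step 2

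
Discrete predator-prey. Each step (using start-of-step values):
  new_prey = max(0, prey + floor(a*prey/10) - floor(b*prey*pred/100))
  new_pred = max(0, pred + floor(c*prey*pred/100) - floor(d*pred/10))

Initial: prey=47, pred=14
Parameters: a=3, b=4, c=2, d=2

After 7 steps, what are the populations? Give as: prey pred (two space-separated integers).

Answer: 0 16

Derivation:
Step 1: prey: 47+14-26=35; pred: 14+13-2=25
Step 2: prey: 35+10-35=10; pred: 25+17-5=37
Step 3: prey: 10+3-14=0; pred: 37+7-7=37
Step 4: prey: 0+0-0=0; pred: 37+0-7=30
Step 5: prey: 0+0-0=0; pred: 30+0-6=24
Step 6: prey: 0+0-0=0; pred: 24+0-4=20
Step 7: prey: 0+0-0=0; pred: 20+0-4=16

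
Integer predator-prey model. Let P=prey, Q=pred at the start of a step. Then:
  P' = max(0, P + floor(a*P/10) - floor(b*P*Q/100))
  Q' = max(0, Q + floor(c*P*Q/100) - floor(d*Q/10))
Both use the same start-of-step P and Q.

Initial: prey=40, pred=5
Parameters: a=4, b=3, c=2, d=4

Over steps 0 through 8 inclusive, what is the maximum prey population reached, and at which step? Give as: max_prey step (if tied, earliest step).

Step 1: prey: 40+16-6=50; pred: 5+4-2=7
Step 2: prey: 50+20-10=60; pred: 7+7-2=12
Step 3: prey: 60+24-21=63; pred: 12+14-4=22
Step 4: prey: 63+25-41=47; pred: 22+27-8=41
Step 5: prey: 47+18-57=8; pred: 41+38-16=63
Step 6: prey: 8+3-15=0; pred: 63+10-25=48
Step 7: prey: 0+0-0=0; pred: 48+0-19=29
Step 8: prey: 0+0-0=0; pred: 29+0-11=18
Max prey = 63 at step 3

Answer: 63 3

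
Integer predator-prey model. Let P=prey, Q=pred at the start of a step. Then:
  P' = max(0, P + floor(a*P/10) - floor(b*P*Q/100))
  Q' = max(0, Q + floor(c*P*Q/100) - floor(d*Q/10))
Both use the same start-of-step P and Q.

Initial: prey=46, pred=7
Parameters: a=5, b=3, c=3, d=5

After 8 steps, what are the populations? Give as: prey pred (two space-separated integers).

Step 1: prey: 46+23-9=60; pred: 7+9-3=13
Step 2: prey: 60+30-23=67; pred: 13+23-6=30
Step 3: prey: 67+33-60=40; pred: 30+60-15=75
Step 4: prey: 40+20-90=0; pred: 75+90-37=128
Step 5: prey: 0+0-0=0; pred: 128+0-64=64
Step 6: prey: 0+0-0=0; pred: 64+0-32=32
Step 7: prey: 0+0-0=0; pred: 32+0-16=16
Step 8: prey: 0+0-0=0; pred: 16+0-8=8

Answer: 0 8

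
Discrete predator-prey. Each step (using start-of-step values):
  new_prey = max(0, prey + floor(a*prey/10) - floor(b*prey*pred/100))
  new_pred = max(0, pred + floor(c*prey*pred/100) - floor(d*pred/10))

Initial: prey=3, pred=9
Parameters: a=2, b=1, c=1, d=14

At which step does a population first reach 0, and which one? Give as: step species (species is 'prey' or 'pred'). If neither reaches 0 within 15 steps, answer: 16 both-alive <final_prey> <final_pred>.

Answer: 1 pred

Derivation:
Step 1: prey: 3+0-0=3; pred: 9+0-12=0
First extinction: pred at step 1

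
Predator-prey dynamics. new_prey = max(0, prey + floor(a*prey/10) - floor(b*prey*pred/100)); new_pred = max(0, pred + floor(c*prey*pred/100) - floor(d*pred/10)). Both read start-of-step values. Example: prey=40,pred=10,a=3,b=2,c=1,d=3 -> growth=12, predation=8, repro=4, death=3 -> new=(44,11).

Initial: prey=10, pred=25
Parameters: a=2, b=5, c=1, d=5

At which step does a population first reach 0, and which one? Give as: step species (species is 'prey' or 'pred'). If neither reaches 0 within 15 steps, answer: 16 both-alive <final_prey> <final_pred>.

Step 1: prey: 10+2-12=0; pred: 25+2-12=15
First extinction: prey at step 1

Answer: 1 prey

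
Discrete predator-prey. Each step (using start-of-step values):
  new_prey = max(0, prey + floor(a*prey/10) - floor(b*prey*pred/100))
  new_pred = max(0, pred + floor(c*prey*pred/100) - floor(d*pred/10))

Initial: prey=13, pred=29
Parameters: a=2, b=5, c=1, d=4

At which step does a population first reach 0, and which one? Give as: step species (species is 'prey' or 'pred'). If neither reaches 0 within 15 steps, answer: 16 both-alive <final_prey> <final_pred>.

Answer: 1 prey

Derivation:
Step 1: prey: 13+2-18=0; pred: 29+3-11=21
First extinction: prey at step 1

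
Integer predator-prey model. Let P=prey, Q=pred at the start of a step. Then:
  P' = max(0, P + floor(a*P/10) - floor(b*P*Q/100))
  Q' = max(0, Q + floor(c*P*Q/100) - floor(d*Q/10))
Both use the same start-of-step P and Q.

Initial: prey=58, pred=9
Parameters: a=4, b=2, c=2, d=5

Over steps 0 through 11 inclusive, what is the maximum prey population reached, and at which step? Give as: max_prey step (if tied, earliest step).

Answer: 78 2

Derivation:
Step 1: prey: 58+23-10=71; pred: 9+10-4=15
Step 2: prey: 71+28-21=78; pred: 15+21-7=29
Step 3: prey: 78+31-45=64; pred: 29+45-14=60
Step 4: prey: 64+25-76=13; pred: 60+76-30=106
Step 5: prey: 13+5-27=0; pred: 106+27-53=80
Step 6: prey: 0+0-0=0; pred: 80+0-40=40
Step 7: prey: 0+0-0=0; pred: 40+0-20=20
Step 8: prey: 0+0-0=0; pred: 20+0-10=10
Step 9: prey: 0+0-0=0; pred: 10+0-5=5
Step 10: prey: 0+0-0=0; pred: 5+0-2=3
Step 11: prey: 0+0-0=0; pred: 3+0-1=2
Max prey = 78 at step 2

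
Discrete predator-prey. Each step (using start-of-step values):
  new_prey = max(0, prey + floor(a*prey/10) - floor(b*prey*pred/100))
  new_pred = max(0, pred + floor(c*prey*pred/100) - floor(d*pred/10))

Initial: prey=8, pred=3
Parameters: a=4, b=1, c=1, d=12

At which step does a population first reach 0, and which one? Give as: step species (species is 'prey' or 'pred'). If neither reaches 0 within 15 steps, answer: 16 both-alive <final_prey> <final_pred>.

Answer: 1 pred

Derivation:
Step 1: prey: 8+3-0=11; pred: 3+0-3=0
First extinction: pred at step 1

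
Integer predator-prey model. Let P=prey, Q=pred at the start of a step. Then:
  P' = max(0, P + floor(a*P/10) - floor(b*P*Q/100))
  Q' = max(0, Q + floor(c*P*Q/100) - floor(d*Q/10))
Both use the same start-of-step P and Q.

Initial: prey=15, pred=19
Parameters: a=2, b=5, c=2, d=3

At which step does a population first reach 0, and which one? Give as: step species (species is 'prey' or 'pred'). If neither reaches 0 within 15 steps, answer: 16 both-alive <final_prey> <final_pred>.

Answer: 16 both-alive 1 3

Derivation:
Step 1: prey: 15+3-14=4; pred: 19+5-5=19
Step 2: prey: 4+0-3=1; pred: 19+1-5=15
Step 3: prey: 1+0-0=1; pred: 15+0-4=11
Step 4: prey: 1+0-0=1; pred: 11+0-3=8
Step 5: prey: 1+0-0=1; pred: 8+0-2=6
Step 6: prey: 1+0-0=1; pred: 6+0-1=5
Step 7: prey: 1+0-0=1; pred: 5+0-1=4
Step 8: prey: 1+0-0=1; pred: 4+0-1=3
Step 9: prey: 1+0-0=1; pred: 3+0-0=3
Steps 10-15: state stable at prey=1, pred=3 (no change)
No extinction within 15 steps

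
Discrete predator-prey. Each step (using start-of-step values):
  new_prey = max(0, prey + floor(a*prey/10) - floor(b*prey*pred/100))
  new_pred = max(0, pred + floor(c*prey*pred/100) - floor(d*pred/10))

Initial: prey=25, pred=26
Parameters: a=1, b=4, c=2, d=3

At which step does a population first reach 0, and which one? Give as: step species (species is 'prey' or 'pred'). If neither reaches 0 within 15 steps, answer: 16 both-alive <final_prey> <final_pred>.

Step 1: prey: 25+2-26=1; pred: 26+13-7=32
Step 2: prey: 1+0-1=0; pred: 32+0-9=23
First extinction: prey at step 2

Answer: 2 prey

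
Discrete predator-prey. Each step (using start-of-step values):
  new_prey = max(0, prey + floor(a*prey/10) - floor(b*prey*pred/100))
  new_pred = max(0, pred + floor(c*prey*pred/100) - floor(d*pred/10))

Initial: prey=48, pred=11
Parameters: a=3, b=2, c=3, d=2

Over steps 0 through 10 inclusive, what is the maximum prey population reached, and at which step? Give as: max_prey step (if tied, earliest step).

Answer: 52 1

Derivation:
Step 1: prey: 48+14-10=52; pred: 11+15-2=24
Step 2: prey: 52+15-24=43; pred: 24+37-4=57
Step 3: prey: 43+12-49=6; pred: 57+73-11=119
Step 4: prey: 6+1-14=0; pred: 119+21-23=117
Step 5: prey: 0+0-0=0; pred: 117+0-23=94
Step 6: prey: 0+0-0=0; pred: 94+0-18=76
Step 7: prey: 0+0-0=0; pred: 76+0-15=61
Step 8: prey: 0+0-0=0; pred: 61+0-12=49
Step 9: prey: 0+0-0=0; pred: 49+0-9=40
Step 10: prey: 0+0-0=0; pred: 40+0-8=32
Max prey = 52 at step 1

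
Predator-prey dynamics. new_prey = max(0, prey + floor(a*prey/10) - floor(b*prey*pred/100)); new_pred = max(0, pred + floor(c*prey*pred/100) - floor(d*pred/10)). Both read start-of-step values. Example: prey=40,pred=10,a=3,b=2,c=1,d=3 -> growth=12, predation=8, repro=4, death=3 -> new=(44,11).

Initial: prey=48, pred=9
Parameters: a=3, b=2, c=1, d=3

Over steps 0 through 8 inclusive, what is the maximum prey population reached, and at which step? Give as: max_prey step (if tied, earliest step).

Answer: 61 3

Derivation:
Step 1: prey: 48+14-8=54; pred: 9+4-2=11
Step 2: prey: 54+16-11=59; pred: 11+5-3=13
Step 3: prey: 59+17-15=61; pred: 13+7-3=17
Step 4: prey: 61+18-20=59; pred: 17+10-5=22
Step 5: prey: 59+17-25=51; pred: 22+12-6=28
Step 6: prey: 51+15-28=38; pred: 28+14-8=34
Step 7: prey: 38+11-25=24; pred: 34+12-10=36
Step 8: prey: 24+7-17=14; pred: 36+8-10=34
Max prey = 61 at step 3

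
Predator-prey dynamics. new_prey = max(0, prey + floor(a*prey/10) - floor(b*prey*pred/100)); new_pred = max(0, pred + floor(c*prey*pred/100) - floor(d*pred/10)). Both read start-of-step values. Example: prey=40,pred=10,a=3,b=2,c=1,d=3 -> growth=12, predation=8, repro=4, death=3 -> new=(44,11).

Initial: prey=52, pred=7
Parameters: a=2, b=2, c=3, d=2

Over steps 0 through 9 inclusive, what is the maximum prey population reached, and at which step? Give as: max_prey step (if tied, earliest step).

Answer: 55 1

Derivation:
Step 1: prey: 52+10-7=55; pred: 7+10-1=16
Step 2: prey: 55+11-17=49; pred: 16+26-3=39
Step 3: prey: 49+9-38=20; pred: 39+57-7=89
Step 4: prey: 20+4-35=0; pred: 89+53-17=125
Step 5: prey: 0+0-0=0; pred: 125+0-25=100
Step 6: prey: 0+0-0=0; pred: 100+0-20=80
Step 7: prey: 0+0-0=0; pred: 80+0-16=64
Step 8: prey: 0+0-0=0; pred: 64+0-12=52
Step 9: prey: 0+0-0=0; pred: 52+0-10=42
Max prey = 55 at step 1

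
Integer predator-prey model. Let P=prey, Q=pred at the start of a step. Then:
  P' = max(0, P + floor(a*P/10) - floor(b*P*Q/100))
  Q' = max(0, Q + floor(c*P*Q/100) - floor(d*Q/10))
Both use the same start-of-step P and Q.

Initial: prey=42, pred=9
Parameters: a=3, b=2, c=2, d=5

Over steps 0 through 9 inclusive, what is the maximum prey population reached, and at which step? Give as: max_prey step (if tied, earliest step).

Answer: 50 2

Derivation:
Step 1: prey: 42+12-7=47; pred: 9+7-4=12
Step 2: prey: 47+14-11=50; pred: 12+11-6=17
Step 3: prey: 50+15-17=48; pred: 17+17-8=26
Step 4: prey: 48+14-24=38; pred: 26+24-13=37
Step 5: prey: 38+11-28=21; pred: 37+28-18=47
Step 6: prey: 21+6-19=8; pred: 47+19-23=43
Step 7: prey: 8+2-6=4; pred: 43+6-21=28
Step 8: prey: 4+1-2=3; pred: 28+2-14=16
Step 9: prey: 3+0-0=3; pred: 16+0-8=8
Max prey = 50 at step 2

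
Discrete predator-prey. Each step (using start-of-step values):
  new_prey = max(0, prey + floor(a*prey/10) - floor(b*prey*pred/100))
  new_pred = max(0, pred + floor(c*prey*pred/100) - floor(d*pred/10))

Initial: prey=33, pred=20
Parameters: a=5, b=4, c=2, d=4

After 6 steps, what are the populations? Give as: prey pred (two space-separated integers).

Step 1: prey: 33+16-26=23; pred: 20+13-8=25
Step 2: prey: 23+11-23=11; pred: 25+11-10=26
Step 3: prey: 11+5-11=5; pred: 26+5-10=21
Step 4: prey: 5+2-4=3; pred: 21+2-8=15
Step 5: prey: 3+1-1=3; pred: 15+0-6=9
Step 6: prey: 3+1-1=3; pred: 9+0-3=6

Answer: 3 6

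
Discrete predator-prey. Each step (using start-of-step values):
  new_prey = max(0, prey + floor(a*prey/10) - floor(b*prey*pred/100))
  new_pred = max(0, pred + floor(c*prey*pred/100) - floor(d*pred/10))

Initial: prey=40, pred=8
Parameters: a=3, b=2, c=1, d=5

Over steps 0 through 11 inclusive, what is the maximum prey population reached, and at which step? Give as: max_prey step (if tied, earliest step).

Step 1: prey: 40+12-6=46; pred: 8+3-4=7
Step 2: prey: 46+13-6=53; pred: 7+3-3=7
Step 3: prey: 53+15-7=61; pred: 7+3-3=7
Step 4: prey: 61+18-8=71; pred: 7+4-3=8
Step 5: prey: 71+21-11=81; pred: 8+5-4=9
Step 6: prey: 81+24-14=91; pred: 9+7-4=12
Step 7: prey: 91+27-21=97; pred: 12+10-6=16
Step 8: prey: 97+29-31=95; pred: 16+15-8=23
Step 9: prey: 95+28-43=80; pred: 23+21-11=33
Step 10: prey: 80+24-52=52; pred: 33+26-16=43
Step 11: prey: 52+15-44=23; pred: 43+22-21=44
Max prey = 97 at step 7

Answer: 97 7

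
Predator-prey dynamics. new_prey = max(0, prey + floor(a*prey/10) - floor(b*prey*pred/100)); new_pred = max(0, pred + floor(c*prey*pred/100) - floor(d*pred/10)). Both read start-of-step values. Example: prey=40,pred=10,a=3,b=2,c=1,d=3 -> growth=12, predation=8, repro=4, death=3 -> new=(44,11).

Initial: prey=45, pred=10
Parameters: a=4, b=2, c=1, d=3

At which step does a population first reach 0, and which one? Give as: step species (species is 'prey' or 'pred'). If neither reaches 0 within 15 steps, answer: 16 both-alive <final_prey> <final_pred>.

Answer: 16 both-alive 1 5

Derivation:
Step 1: prey: 45+18-9=54; pred: 10+4-3=11
Step 2: prey: 54+21-11=64; pred: 11+5-3=13
Step 3: prey: 64+25-16=73; pred: 13+8-3=18
Step 4: prey: 73+29-26=76; pred: 18+13-5=26
Step 5: prey: 76+30-39=67; pred: 26+19-7=38
Step 6: prey: 67+26-50=43; pred: 38+25-11=52
Step 7: prey: 43+17-44=16; pred: 52+22-15=59
Step 8: prey: 16+6-18=4; pred: 59+9-17=51
Step 9: prey: 4+1-4=1; pred: 51+2-15=38
Step 10: prey: 1+0-0=1; pred: 38+0-11=27
Step 11: prey: 1+0-0=1; pred: 27+0-8=19
Step 12: prey: 1+0-0=1; pred: 19+0-5=14
Step 13: prey: 1+0-0=1; pred: 14+0-4=10
Step 14: prey: 1+0-0=1; pred: 10+0-3=7
Step 15: prey: 1+0-0=1; pred: 7+0-2=5
No extinction within 15 steps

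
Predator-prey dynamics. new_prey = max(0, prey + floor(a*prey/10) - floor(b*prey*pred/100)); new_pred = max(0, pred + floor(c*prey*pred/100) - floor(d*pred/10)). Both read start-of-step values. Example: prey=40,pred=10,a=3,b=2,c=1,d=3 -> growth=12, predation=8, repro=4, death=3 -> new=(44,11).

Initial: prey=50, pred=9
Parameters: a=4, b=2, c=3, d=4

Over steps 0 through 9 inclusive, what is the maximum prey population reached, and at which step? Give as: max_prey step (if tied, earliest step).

Answer: 62 2

Derivation:
Step 1: prey: 50+20-9=61; pred: 9+13-3=19
Step 2: prey: 61+24-23=62; pred: 19+34-7=46
Step 3: prey: 62+24-57=29; pred: 46+85-18=113
Step 4: prey: 29+11-65=0; pred: 113+98-45=166
Step 5: prey: 0+0-0=0; pred: 166+0-66=100
Step 6: prey: 0+0-0=0; pred: 100+0-40=60
Step 7: prey: 0+0-0=0; pred: 60+0-24=36
Step 8: prey: 0+0-0=0; pred: 36+0-14=22
Step 9: prey: 0+0-0=0; pred: 22+0-8=14
Max prey = 62 at step 2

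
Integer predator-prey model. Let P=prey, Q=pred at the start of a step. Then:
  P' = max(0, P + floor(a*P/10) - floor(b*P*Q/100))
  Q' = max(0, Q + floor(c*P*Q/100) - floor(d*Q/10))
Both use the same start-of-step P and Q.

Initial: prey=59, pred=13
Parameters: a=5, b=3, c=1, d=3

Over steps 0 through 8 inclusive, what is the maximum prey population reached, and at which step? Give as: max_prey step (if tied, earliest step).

Step 1: prey: 59+29-23=65; pred: 13+7-3=17
Step 2: prey: 65+32-33=64; pred: 17+11-5=23
Step 3: prey: 64+32-44=52; pred: 23+14-6=31
Step 4: prey: 52+26-48=30; pred: 31+16-9=38
Step 5: prey: 30+15-34=11; pred: 38+11-11=38
Step 6: prey: 11+5-12=4; pred: 38+4-11=31
Step 7: prey: 4+2-3=3; pred: 31+1-9=23
Step 8: prey: 3+1-2=2; pred: 23+0-6=17
Max prey = 65 at step 1

Answer: 65 1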